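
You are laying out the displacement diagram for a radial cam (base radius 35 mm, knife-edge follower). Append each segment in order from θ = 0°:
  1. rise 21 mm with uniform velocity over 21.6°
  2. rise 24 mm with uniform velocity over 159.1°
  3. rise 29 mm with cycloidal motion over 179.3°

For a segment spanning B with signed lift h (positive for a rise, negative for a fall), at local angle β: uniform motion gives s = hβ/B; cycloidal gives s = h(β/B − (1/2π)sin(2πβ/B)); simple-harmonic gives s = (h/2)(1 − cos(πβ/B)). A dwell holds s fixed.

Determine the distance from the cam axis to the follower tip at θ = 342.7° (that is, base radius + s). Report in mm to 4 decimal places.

seg 1 [0°–21.6°] uniform, h=21: full span → s += 21 → s = 21.0000
seg 2 [21.6°–180.7°] uniform, h=24: full span → s += 24 → s = 45.0000
seg 3 [180.7°–360°] cycloidal, h=29: θ=342.7° here. β=162, B=179.3. 29·(0.9035 − sin(2π·0.9035)/(2π)) = 28.8317 → s = 73.8317
radial distance = base radius + s = 35 + 73.8317 = 108.8317

108.8317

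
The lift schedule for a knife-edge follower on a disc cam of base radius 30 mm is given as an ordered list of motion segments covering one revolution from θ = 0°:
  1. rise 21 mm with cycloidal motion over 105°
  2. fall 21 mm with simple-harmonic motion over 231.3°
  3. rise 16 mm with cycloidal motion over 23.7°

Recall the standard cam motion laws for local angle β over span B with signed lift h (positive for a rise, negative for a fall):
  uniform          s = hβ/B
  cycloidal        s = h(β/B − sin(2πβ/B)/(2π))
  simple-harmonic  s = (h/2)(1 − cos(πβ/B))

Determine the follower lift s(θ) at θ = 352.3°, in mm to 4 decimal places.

seg 1 [0°–105°] cycloidal, h=21: full span → s += 21 → s = 21.0000
seg 2 [105°–336.3°] simple-harmonic, h=-21: full span → s += -21 → s = 0.0000
seg 3 [336.3°–360°] cycloidal, h=16: θ=352.3° here. β=16, B=23.7. 16·(0.6751 − sin(2π·0.6751)/(2π)) = 13.0714 → s = 13.0714

13.0714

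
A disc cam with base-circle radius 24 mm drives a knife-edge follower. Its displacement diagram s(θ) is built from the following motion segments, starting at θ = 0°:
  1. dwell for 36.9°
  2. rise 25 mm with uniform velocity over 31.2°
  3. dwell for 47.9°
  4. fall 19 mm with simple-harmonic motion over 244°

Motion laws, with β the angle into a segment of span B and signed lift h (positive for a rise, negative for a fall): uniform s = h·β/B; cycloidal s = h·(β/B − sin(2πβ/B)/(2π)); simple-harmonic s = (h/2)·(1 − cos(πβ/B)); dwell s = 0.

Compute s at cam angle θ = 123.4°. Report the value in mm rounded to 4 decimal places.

seg 1 [0°–36.9°] dwell: s stays 0.0000
seg 2 [36.9°–68.1°] uniform, h=25: full span → s += 25 → s = 25.0000
seg 3 [68.1°–116°] dwell: s stays 25.0000
seg 4 [116°–360°] simple-harmonic, h=-19: θ=123.4° here. β=7.4, B=244. -19/2·(1 − cos(π·0.0303)) = -0.0431 → s = 24.9569

24.9569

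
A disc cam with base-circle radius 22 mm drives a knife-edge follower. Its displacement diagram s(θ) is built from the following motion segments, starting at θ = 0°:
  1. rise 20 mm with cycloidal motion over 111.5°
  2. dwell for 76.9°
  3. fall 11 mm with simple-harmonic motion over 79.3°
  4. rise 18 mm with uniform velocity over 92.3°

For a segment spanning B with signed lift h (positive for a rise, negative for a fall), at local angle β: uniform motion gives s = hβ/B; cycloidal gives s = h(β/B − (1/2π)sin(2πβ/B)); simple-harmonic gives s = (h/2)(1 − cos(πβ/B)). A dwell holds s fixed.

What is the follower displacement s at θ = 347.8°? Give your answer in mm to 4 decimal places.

seg 1 [0°–111.5°] cycloidal, h=20: full span → s += 20 → s = 20.0000
seg 2 [111.5°–188.4°] dwell: s stays 20.0000
seg 3 [188.4°–267.7°] simple-harmonic, h=-11: full span → s += -11 → s = 9.0000
seg 4 [267.7°–360°] uniform, h=18: θ=347.8° here. β=80.1, B=92.3. 18·80.1/92.3 = 15.6208 → s = 24.6208

24.6208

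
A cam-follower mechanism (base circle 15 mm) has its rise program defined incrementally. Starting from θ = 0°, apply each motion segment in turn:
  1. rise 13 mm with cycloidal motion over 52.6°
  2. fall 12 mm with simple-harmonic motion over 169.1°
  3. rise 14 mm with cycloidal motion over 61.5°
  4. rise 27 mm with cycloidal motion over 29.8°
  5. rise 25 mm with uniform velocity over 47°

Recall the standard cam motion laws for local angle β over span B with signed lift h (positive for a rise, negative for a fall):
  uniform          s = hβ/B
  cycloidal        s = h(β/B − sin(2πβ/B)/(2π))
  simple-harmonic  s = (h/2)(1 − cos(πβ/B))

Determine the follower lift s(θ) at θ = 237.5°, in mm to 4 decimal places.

seg 1 [0°–52.6°] cycloidal, h=13: full span → s += 13 → s = 13.0000
seg 2 [52.6°–221.7°] simple-harmonic, h=-12: full span → s += -12 → s = 1.0000
seg 3 [221.7°–283.2°] cycloidal, h=14: θ=237.5° here. β=15.8, B=61.5. 14·(0.2569 − sin(2π·0.2569)/(2π)) = 1.3707 → s = 2.3707

2.3707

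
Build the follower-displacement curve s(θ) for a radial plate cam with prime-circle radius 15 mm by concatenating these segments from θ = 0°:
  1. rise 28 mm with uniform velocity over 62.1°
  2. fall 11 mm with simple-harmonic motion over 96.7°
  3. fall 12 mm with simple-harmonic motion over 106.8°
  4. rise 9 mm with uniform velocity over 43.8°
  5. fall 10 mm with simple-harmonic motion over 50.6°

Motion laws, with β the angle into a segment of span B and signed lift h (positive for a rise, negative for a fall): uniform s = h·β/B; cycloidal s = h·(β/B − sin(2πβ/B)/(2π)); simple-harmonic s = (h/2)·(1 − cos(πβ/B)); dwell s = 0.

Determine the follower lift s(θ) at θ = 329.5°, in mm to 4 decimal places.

seg 1 [0°–62.1°] uniform, h=28: full span → s += 28 → s = 28.0000
seg 2 [62.1°–158.8°] simple-harmonic, h=-11: full span → s += -11 → s = 17.0000
seg 3 [158.8°–265.6°] simple-harmonic, h=-12: full span → s += -12 → s = 5.0000
seg 4 [265.6°–309.4°] uniform, h=9: full span → s += 9 → s = 14.0000
seg 5 [309.4°–360°] simple-harmonic, h=-10: θ=329.5° here. β=20.1, B=50.6. -10/2·(1 − cos(π·0.3972)) = -3.4136 → s = 10.5864

10.5864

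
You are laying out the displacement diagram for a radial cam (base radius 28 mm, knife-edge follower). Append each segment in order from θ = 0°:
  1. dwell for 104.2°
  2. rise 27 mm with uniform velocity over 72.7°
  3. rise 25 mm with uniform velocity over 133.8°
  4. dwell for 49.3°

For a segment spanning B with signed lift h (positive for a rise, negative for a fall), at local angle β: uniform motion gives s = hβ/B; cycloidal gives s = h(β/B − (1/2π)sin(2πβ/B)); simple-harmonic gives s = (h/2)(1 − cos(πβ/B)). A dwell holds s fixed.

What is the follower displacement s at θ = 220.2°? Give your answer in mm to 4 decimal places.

seg 1 [0°–104.2°] dwell: s stays 0.0000
seg 2 [104.2°–176.9°] uniform, h=27: full span → s += 27 → s = 27.0000
seg 3 [176.9°–310.7°] uniform, h=25: θ=220.2° here. β=43.3, B=133.8. 25·43.3/133.8 = 8.0904 → s = 35.0904

35.0904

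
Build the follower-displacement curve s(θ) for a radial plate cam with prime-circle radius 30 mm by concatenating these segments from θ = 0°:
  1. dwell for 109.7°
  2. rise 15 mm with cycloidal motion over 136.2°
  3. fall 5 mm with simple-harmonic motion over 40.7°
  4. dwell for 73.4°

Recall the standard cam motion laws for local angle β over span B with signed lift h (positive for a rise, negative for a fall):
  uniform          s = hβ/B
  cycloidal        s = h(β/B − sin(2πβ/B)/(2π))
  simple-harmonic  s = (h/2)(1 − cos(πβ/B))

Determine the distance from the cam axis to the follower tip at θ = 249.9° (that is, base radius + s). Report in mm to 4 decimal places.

seg 1 [0°–109.7°] dwell: s stays 0.0000
seg 2 [109.7°–245.9°] cycloidal, h=15: full span → s += 15 → s = 15.0000
seg 3 [245.9°–286.6°] simple-harmonic, h=-5: θ=249.9° here. β=4, B=40.7. -5/2·(1 − cos(π·0.0983)) = -0.1182 → s = 14.8818
radial distance = base radius + s = 30 + 14.8818 = 44.8818

44.8818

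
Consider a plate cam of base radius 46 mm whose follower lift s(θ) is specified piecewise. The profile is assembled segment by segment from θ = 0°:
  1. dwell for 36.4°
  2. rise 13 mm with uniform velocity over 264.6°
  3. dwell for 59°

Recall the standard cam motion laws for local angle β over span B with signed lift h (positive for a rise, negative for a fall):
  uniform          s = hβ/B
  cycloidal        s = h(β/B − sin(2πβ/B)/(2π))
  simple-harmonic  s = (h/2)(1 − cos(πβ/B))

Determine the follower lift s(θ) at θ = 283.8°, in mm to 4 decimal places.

seg 1 [0°–36.4°] dwell: s stays 0.0000
seg 2 [36.4°–301°] uniform, h=13: θ=283.8° here. β=247.4, B=264.6. 13·247.4/264.6 = 12.1550 → s = 12.1550

12.1550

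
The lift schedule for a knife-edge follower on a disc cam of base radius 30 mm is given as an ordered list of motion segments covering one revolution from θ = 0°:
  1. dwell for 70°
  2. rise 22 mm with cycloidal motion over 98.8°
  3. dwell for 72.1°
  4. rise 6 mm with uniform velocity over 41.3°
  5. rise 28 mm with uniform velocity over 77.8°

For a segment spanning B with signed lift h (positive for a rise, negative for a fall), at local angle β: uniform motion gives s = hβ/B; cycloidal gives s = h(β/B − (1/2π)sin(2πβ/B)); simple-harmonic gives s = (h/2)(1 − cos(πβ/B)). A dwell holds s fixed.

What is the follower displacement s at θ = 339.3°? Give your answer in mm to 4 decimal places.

seg 1 [0°–70°] dwell: s stays 0.0000
seg 2 [70°–168.8°] cycloidal, h=22: full span → s += 22 → s = 22.0000
seg 3 [168.8°–240.9°] dwell: s stays 22.0000
seg 4 [240.9°–282.2°] uniform, h=6: full span → s += 6 → s = 28.0000
seg 5 [282.2°–360°] uniform, h=28: θ=339.3° here. β=57.1, B=77.8. 28·57.1/77.8 = 20.5501 → s = 48.5501

48.5501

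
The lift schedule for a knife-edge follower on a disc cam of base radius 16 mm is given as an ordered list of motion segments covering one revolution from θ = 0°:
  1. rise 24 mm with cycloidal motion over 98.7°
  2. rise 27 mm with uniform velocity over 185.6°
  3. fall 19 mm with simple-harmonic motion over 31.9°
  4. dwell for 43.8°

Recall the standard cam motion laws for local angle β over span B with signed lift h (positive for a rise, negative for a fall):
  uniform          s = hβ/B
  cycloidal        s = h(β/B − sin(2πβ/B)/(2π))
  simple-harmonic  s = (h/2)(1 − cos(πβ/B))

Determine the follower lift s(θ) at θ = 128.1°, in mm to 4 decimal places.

seg 1 [0°–98.7°] cycloidal, h=24: full span → s += 24 → s = 24.0000
seg 2 [98.7°–284.3°] uniform, h=27: θ=128.1° here. β=29.4, B=185.6. 27·29.4/185.6 = 4.2769 → s = 28.2769

28.2769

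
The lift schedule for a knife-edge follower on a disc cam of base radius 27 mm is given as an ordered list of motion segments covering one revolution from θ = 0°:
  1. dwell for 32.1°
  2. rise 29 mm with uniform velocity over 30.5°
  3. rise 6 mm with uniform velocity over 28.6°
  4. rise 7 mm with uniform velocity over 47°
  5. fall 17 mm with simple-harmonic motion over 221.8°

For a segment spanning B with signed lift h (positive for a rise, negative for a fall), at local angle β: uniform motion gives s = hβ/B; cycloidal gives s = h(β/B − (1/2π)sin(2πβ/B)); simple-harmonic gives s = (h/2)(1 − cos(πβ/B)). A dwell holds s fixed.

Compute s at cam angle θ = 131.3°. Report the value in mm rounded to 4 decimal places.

seg 1 [0°–32.1°] dwell: s stays 0.0000
seg 2 [32.1°–62.6°] uniform, h=29: full span → s += 29 → s = 29.0000
seg 3 [62.6°–91.2°] uniform, h=6: full span → s += 6 → s = 35.0000
seg 4 [91.2°–138.2°] uniform, h=7: θ=131.3° here. β=40.1, B=47. 7·40.1/47 = 5.9723 → s = 40.9723

40.9723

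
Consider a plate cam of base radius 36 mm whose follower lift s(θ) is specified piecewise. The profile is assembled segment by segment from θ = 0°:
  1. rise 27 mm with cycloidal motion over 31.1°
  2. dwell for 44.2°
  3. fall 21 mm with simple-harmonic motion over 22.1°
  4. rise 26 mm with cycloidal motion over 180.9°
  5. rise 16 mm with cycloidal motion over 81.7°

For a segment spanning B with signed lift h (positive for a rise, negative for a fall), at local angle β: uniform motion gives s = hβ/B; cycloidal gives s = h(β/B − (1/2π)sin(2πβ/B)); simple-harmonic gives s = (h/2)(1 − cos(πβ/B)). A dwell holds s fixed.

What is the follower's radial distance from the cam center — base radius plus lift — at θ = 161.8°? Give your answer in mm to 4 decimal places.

seg 1 [0°–31.1°] cycloidal, h=27: full span → s += 27 → s = 27.0000
seg 2 [31.1°–75.3°] dwell: s stays 27.0000
seg 3 [75.3°–97.4°] simple-harmonic, h=-21: full span → s += -21 → s = 6.0000
seg 4 [97.4°–278.3°] cycloidal, h=26: θ=161.8° here. β=64.4, B=180.9. 26·(0.3560 − sin(2π·0.3560)/(2π)) = 6.0022 → s = 12.0022
radial distance = base radius + s = 36 + 12.0022 = 48.0022

48.0022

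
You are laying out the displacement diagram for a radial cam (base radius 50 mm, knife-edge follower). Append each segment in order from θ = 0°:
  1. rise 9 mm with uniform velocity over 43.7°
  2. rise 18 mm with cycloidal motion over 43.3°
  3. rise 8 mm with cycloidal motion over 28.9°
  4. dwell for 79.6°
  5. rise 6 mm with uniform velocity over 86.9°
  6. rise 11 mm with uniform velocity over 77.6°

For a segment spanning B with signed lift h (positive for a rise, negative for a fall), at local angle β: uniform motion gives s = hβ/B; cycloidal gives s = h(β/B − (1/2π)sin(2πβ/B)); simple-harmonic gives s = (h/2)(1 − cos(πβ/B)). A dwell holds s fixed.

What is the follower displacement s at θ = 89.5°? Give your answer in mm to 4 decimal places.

seg 1 [0°–43.7°] uniform, h=9: full span → s += 9 → s = 9.0000
seg 2 [43.7°–87°] cycloidal, h=18: full span → s += 18 → s = 27.0000
seg 3 [87°–115.9°] cycloidal, h=8: θ=89.5° here. β=2.5, B=28.9. 8·(0.0865 − sin(2π·0.0865)/(2π)) = 0.0336 → s = 27.0336

27.0336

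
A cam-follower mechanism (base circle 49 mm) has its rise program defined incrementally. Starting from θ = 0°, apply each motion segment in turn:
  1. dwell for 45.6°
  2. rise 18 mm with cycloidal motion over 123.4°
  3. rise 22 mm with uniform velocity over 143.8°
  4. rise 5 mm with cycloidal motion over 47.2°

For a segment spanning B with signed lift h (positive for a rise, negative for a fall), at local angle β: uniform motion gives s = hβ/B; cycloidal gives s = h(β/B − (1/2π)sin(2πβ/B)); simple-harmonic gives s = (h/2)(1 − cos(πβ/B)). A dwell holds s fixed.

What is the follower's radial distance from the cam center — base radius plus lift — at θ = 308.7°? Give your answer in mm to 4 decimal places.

seg 1 [0°–45.6°] dwell: s stays 0.0000
seg 2 [45.6°–169°] cycloidal, h=18: full span → s += 18 → s = 18.0000
seg 3 [169°–312.8°] uniform, h=22: θ=308.7° here. β=139.7, B=143.8. 22·139.7/143.8 = 21.3727 → s = 39.3727
radial distance = base radius + s = 49 + 39.3727 = 88.3727

88.3727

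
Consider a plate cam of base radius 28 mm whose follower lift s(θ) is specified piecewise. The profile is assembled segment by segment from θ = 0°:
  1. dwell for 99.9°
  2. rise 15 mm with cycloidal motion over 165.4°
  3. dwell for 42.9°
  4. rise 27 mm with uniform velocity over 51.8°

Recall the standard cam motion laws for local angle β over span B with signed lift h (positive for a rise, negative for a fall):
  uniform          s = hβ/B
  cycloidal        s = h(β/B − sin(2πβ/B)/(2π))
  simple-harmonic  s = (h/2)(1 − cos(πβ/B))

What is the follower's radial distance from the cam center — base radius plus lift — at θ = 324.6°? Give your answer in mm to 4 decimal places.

seg 1 [0°–99.9°] dwell: s stays 0.0000
seg 2 [99.9°–265.3°] cycloidal, h=15: full span → s += 15 → s = 15.0000
seg 3 [265.3°–308.2°] dwell: s stays 15.0000
seg 4 [308.2°–360°] uniform, h=27: θ=324.6° here. β=16.4, B=51.8. 27·16.4/51.8 = 8.5483 → s = 23.5483
radial distance = base radius + s = 28 + 23.5483 = 51.5483

51.5483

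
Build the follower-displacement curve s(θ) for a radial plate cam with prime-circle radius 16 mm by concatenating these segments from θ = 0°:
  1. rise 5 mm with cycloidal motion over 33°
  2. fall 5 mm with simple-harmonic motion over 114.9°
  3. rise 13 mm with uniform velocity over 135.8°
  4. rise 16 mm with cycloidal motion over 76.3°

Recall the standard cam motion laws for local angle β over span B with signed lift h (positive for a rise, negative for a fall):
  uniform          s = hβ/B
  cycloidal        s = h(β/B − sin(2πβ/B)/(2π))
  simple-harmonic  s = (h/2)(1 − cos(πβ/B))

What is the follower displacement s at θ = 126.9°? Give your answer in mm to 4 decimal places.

seg 1 [0°–33°] cycloidal, h=5: full span → s += 5 → s = 5.0000
seg 2 [33°–147.9°] simple-harmonic, h=-5: θ=126.9° here. β=93.9, B=114.9. -5/2·(1 − cos(π·0.8172)) = -4.5991 → s = 0.4009

0.4009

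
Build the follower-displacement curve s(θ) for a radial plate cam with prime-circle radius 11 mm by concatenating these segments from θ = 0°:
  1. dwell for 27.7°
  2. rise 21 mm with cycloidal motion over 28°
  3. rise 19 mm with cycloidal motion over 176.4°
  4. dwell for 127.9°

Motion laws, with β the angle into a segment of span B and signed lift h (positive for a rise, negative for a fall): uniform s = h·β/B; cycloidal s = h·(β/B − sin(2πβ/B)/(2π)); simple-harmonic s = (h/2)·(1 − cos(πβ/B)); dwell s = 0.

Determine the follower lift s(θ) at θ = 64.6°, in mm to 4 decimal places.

seg 1 [0°–27.7°] dwell: s stays 0.0000
seg 2 [27.7°–55.7°] cycloidal, h=21: full span → s += 21 → s = 21.0000
seg 3 [55.7°–232.1°] cycloidal, h=19: θ=64.6° here. β=8.9, B=176.4. 19·(0.0505 − sin(2π·0.0505)/(2π)) = 0.0160 → s = 21.0160

21.0160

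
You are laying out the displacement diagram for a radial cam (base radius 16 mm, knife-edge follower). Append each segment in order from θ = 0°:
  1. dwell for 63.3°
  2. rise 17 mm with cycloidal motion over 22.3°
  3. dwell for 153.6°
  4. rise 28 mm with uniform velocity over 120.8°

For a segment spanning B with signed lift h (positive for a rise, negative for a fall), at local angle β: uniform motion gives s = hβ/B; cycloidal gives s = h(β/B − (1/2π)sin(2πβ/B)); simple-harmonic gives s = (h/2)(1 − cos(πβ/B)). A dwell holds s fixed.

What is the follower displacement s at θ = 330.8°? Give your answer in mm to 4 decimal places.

seg 1 [0°–63.3°] dwell: s stays 0.0000
seg 2 [63.3°–85.6°] cycloidal, h=17: full span → s += 17 → s = 17.0000
seg 3 [85.6°–239.2°] dwell: s stays 17.0000
seg 4 [239.2°–360°] uniform, h=28: θ=330.8° here. β=91.6, B=120.8. 28·91.6/120.8 = 21.2318 → s = 38.2318

38.2318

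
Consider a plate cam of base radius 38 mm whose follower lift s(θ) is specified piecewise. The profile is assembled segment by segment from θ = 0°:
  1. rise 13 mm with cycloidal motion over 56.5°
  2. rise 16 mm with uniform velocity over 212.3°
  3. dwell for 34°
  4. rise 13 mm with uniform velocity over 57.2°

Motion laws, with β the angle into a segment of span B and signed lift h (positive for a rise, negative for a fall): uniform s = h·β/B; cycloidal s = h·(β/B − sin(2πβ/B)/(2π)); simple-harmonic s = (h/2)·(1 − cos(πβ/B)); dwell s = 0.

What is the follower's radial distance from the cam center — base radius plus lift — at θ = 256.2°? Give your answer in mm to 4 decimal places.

seg 1 [0°–56.5°] cycloidal, h=13: full span → s += 13 → s = 13.0000
seg 2 [56.5°–268.8°] uniform, h=16: θ=256.2° here. β=199.7, B=212.3. 16·199.7/212.3 = 15.0504 → s = 28.0504
radial distance = base radius + s = 38 + 28.0504 = 66.0504

66.0504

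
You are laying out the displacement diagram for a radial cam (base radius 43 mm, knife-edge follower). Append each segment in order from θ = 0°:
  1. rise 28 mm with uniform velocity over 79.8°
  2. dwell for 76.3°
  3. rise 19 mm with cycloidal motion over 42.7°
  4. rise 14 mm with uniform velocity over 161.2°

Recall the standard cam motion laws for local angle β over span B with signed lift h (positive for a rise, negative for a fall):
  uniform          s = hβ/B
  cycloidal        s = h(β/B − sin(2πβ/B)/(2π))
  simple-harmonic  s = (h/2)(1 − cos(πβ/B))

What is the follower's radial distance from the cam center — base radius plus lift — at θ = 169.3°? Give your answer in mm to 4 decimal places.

seg 1 [0°–79.8°] uniform, h=28: full span → s += 28 → s = 28.0000
seg 2 [79.8°–156.1°] dwell: s stays 28.0000
seg 3 [156.1°–198.8°] cycloidal, h=19: θ=169.3° here. β=13.2, B=42.7. 19·(0.3091 − sin(2π·0.3091)/(2π)) = 3.0559 → s = 31.0559
radial distance = base radius + s = 43 + 31.0559 = 74.0559

74.0559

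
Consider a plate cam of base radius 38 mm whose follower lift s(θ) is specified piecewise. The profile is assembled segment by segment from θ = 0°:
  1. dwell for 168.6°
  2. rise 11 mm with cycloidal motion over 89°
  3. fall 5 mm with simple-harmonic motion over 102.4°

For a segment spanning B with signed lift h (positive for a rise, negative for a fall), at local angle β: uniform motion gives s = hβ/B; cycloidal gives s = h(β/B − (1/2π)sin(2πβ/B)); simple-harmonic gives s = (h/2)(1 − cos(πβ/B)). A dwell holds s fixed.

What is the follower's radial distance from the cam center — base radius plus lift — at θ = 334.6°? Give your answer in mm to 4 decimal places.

seg 1 [0°–168.6°] dwell: s stays 0.0000
seg 2 [168.6°–257.6°] cycloidal, h=11: full span → s += 11 → s = 11.0000
seg 3 [257.6°–360°] simple-harmonic, h=-5: θ=334.6° here. β=77, B=102.4. -5/2·(1 − cos(π·0.7520)) = -4.2786 → s = 6.7214
radial distance = base radius + s = 38 + 6.7214 = 44.7214

44.7214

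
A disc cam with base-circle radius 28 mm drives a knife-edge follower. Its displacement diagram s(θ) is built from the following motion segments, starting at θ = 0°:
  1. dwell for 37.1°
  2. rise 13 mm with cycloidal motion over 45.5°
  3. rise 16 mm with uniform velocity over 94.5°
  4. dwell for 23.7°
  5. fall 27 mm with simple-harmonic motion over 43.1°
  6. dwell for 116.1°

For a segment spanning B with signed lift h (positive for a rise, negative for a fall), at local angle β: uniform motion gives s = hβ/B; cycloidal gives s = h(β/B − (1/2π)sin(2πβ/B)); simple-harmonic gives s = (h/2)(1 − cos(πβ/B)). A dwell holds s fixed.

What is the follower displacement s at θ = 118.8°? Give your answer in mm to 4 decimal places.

seg 1 [0°–37.1°] dwell: s stays 0.0000
seg 2 [37.1°–82.6°] cycloidal, h=13: full span → s += 13 → s = 13.0000
seg 3 [82.6°–177.1°] uniform, h=16: θ=118.8° here. β=36.2, B=94.5. 16·36.2/94.5 = 6.1291 → s = 19.1291

19.1291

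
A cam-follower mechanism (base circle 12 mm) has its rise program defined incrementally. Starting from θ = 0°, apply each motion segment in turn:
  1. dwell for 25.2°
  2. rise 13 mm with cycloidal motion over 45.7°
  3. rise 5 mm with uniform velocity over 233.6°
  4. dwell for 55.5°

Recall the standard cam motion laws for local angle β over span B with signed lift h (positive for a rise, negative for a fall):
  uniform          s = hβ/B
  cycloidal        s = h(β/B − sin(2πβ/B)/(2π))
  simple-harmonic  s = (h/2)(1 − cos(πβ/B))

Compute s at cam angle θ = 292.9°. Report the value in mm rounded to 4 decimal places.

seg 1 [0°–25.2°] dwell: s stays 0.0000
seg 2 [25.2°–70.9°] cycloidal, h=13: full span → s += 13 → s = 13.0000
seg 3 [70.9°–304.5°] uniform, h=5: θ=292.9° here. β=222, B=233.6. 5·222/233.6 = 4.7517 → s = 17.7517

17.7517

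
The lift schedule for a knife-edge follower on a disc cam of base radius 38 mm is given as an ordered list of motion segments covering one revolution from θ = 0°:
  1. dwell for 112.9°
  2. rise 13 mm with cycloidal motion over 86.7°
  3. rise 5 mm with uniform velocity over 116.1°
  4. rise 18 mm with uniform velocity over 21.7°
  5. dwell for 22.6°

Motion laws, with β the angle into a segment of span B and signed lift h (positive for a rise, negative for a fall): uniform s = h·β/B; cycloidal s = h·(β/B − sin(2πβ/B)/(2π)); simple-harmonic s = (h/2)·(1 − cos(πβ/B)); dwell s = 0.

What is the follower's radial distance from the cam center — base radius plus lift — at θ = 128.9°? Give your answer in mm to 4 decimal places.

seg 1 [0°–112.9°] dwell: s stays 0.0000
seg 2 [112.9°–199.6°] cycloidal, h=13: θ=128.9° here. β=16, B=86.7. 13·(0.1845 − sin(2π·0.1845)/(2π)) = 0.5026 → s = 0.5026
radial distance = base radius + s = 38 + 0.5026 = 38.5026

38.5026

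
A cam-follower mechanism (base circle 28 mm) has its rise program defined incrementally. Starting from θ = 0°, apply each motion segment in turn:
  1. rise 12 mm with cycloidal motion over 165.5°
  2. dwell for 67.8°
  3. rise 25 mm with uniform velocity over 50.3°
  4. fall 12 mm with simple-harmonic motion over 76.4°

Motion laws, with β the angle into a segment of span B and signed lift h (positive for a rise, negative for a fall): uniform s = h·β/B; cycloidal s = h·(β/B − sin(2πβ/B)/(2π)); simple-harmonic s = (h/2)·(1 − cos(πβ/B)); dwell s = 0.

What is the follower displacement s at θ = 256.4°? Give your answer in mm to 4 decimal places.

seg 1 [0°–165.5°] cycloidal, h=12: full span → s += 12 → s = 12.0000
seg 2 [165.5°–233.3°] dwell: s stays 12.0000
seg 3 [233.3°–283.6°] uniform, h=25: θ=256.4° here. β=23.1, B=50.3. 25·23.1/50.3 = 11.4811 → s = 23.4811

23.4811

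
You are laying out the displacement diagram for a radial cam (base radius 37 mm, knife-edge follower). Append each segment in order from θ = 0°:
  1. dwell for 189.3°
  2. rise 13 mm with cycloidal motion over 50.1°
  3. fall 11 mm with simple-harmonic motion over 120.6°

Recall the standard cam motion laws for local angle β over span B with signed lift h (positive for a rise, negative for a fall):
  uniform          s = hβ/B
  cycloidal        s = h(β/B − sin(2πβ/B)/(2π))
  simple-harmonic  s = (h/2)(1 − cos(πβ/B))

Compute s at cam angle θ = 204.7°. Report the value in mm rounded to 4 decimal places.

seg 1 [0°–189.3°] dwell: s stays 0.0000
seg 2 [189.3°–239.4°] cycloidal, h=13: θ=204.7° here. β=15.4, B=50.1. 13·(0.3074 − sin(2π·0.3074)/(2π)) = 2.0600 → s = 2.0600

2.0600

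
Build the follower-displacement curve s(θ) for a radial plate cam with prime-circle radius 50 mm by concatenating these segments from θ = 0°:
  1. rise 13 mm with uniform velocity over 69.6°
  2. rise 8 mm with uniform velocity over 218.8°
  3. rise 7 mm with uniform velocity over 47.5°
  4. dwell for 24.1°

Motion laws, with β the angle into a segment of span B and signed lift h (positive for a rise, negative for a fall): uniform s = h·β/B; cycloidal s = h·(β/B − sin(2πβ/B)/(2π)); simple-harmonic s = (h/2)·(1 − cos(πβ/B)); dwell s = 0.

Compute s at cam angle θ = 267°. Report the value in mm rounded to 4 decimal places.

seg 1 [0°–69.6°] uniform, h=13: full span → s += 13 → s = 13.0000
seg 2 [69.6°–288.4°] uniform, h=8: θ=267° here. β=197.4, B=218.8. 8·197.4/218.8 = 7.2176 → s = 20.2176

20.2176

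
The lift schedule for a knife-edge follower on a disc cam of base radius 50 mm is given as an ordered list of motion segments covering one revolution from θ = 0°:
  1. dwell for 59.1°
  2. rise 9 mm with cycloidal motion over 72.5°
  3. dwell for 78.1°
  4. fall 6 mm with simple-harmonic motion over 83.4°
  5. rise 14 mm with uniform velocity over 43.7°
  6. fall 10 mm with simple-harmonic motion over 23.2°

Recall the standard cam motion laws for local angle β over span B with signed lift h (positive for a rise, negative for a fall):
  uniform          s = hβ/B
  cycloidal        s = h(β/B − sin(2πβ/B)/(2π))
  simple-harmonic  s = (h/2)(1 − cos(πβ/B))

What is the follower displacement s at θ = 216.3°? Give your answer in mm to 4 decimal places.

seg 1 [0°–59.1°] dwell: s stays 0.0000
seg 2 [59.1°–131.6°] cycloidal, h=9: full span → s += 9 → s = 9.0000
seg 3 [131.6°–209.7°] dwell: s stays 9.0000
seg 4 [209.7°–293.1°] simple-harmonic, h=-6: θ=216.3° here. β=6.6, B=83.4. -6/2·(1 − cos(π·0.0791)) = -0.0922 → s = 8.9078

8.9078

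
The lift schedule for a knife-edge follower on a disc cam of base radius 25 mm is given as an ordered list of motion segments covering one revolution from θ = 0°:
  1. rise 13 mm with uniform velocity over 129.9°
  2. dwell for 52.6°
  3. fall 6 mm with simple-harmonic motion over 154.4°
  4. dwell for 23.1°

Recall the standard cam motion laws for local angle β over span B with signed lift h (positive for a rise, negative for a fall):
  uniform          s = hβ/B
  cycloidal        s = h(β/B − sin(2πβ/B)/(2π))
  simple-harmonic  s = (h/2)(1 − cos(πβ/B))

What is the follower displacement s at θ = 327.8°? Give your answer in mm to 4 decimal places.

seg 1 [0°–129.9°] uniform, h=13: full span → s += 13 → s = 13.0000
seg 2 [129.9°–182.5°] dwell: s stays 13.0000
seg 3 [182.5°–336.9°] simple-harmonic, h=-6: θ=327.8° here. β=145.3, B=154.4. -6/2·(1 − cos(π·0.9411)) = -5.9487 → s = 7.0513

7.0513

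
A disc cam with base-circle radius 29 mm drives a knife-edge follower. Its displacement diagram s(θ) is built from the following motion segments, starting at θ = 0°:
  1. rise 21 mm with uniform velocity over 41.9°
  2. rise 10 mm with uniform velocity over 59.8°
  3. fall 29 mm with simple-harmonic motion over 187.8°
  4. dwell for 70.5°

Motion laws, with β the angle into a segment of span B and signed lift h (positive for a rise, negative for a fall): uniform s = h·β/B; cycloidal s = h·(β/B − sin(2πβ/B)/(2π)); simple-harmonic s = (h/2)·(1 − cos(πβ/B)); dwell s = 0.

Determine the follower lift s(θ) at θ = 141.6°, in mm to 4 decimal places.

seg 1 [0°–41.9°] uniform, h=21: full span → s += 21 → s = 21.0000
seg 2 [41.9°–101.7°] uniform, h=10: full span → s += 10 → s = 31.0000
seg 3 [101.7°–289.5°] simple-harmonic, h=-29: θ=141.6° here. β=39.9, B=187.8. -29/2·(1 − cos(π·0.2125)) = -3.1118 → s = 27.8882

27.8882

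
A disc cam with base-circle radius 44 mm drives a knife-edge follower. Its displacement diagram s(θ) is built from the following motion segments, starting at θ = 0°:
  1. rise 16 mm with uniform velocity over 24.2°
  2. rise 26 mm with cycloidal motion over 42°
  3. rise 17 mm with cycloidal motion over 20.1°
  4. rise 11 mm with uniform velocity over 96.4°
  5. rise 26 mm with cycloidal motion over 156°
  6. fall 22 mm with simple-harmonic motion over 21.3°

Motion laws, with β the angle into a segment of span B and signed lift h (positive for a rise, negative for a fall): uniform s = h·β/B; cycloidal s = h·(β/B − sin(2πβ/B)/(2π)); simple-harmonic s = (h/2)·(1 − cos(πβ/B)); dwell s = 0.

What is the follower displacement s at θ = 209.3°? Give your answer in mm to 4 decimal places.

seg 1 [0°–24.2°] uniform, h=16: full span → s += 16 → s = 16.0000
seg 2 [24.2°–66.2°] cycloidal, h=26: full span → s += 26 → s = 42.0000
seg 3 [66.2°–86.3°] cycloidal, h=17: full span → s += 17 → s = 59.0000
seg 4 [86.3°–182.7°] uniform, h=11: full span → s += 11 → s = 70.0000
seg 5 [182.7°–338.7°] cycloidal, h=26: θ=209.3° here. β=26.6, B=156. 26·(0.1705 − sin(2π·0.1705)/(2π)) = 0.8007 → s = 70.8007

70.8007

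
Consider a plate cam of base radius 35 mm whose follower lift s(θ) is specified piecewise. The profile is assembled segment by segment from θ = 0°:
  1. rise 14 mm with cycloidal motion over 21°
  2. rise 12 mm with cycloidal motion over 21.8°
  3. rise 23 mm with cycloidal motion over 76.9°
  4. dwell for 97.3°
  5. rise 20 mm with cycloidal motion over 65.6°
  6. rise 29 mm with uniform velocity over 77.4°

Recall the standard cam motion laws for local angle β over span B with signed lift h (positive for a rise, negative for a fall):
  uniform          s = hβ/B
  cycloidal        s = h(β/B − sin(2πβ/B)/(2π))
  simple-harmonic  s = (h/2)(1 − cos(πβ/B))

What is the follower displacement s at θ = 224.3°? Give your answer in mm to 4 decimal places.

seg 1 [0°–21°] cycloidal, h=14: full span → s += 14 → s = 14.0000
seg 2 [21°–42.8°] cycloidal, h=12: full span → s += 12 → s = 26.0000
seg 3 [42.8°–119.7°] cycloidal, h=23: full span → s += 23 → s = 49.0000
seg 4 [119.7°–217°] dwell: s stays 49.0000
seg 5 [217°–282.6°] cycloidal, h=20: θ=224.3° here. β=7.3, B=65.6. 20·(0.1113 − sin(2π·0.1113)/(2π)) = 0.1770 → s = 49.1770

49.1770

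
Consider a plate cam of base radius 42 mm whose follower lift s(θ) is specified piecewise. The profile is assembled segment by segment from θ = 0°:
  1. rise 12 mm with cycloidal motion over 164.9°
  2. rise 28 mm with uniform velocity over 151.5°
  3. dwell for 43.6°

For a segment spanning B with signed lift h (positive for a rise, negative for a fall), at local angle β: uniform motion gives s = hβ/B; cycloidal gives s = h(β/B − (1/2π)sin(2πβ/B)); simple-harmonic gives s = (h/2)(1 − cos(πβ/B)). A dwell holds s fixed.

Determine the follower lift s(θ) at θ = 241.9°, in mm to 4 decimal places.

seg 1 [0°–164.9°] cycloidal, h=12: full span → s += 12 → s = 12.0000
seg 2 [164.9°–316.4°] uniform, h=28: θ=241.9° here. β=77, B=151.5. 28·77/151.5 = 14.2310 → s = 26.2310

26.2310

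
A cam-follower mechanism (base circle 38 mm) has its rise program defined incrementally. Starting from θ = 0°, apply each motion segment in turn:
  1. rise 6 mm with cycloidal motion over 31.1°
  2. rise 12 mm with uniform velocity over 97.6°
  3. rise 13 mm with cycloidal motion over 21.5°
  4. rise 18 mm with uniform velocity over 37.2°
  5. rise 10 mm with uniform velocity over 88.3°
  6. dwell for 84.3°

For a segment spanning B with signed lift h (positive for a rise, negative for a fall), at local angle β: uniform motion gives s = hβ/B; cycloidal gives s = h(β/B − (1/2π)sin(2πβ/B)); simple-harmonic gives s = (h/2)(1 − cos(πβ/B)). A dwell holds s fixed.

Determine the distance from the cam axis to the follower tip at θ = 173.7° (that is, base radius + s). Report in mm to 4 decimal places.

seg 1 [0°–31.1°] cycloidal, h=6: full span → s += 6 → s = 6.0000
seg 2 [31.1°–128.7°] uniform, h=12: full span → s += 12 → s = 18.0000
seg 3 [128.7°–150.2°] cycloidal, h=13: full span → s += 13 → s = 31.0000
seg 4 [150.2°–187.4°] uniform, h=18: θ=173.7° here. β=23.5, B=37.2. 18·23.5/37.2 = 11.3710 → s = 42.3710
radial distance = base radius + s = 38 + 42.3710 = 80.3710

80.3710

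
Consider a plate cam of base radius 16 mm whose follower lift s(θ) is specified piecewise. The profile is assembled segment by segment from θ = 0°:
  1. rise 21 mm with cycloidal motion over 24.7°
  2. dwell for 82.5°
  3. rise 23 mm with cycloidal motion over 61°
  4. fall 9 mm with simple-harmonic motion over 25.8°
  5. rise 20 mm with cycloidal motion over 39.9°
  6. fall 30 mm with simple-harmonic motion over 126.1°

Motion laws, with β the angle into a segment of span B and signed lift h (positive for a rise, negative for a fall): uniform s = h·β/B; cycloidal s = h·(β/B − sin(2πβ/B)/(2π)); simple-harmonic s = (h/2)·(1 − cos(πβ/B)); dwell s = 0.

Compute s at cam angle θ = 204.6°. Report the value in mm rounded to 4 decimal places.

seg 1 [0°–24.7°] cycloidal, h=21: full span → s += 21 → s = 21.0000
seg 2 [24.7°–107.2°] dwell: s stays 21.0000
seg 3 [107.2°–168.2°] cycloidal, h=23: full span → s += 23 → s = 44.0000
seg 4 [168.2°–194°] simple-harmonic, h=-9: full span → s += -9 → s = 35.0000
seg 5 [194°–233.9°] cycloidal, h=20: θ=204.6° here. β=10.6, B=39.9. 20·(0.2657 − sin(2π·0.2657)/(2π)) = 2.1456 → s = 37.1456

37.1456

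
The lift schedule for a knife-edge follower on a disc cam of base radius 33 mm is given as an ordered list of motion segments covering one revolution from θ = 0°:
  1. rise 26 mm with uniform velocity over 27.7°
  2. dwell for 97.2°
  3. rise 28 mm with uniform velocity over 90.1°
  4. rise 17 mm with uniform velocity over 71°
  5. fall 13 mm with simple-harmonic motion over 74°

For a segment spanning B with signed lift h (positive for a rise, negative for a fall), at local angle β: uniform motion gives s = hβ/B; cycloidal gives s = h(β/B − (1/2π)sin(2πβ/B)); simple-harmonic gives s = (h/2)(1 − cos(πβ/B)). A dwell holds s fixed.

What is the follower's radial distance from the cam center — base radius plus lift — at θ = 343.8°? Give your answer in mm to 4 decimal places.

seg 1 [0°–27.7°] uniform, h=26: full span → s += 26 → s = 26.0000
seg 2 [27.7°–124.9°] dwell: s stays 26.0000
seg 3 [124.9°–215°] uniform, h=28: full span → s += 28 → s = 54.0000
seg 4 [215°–286°] uniform, h=17: full span → s += 17 → s = 71.0000
seg 5 [286°–360°] simple-harmonic, h=-13: θ=343.8° here. β=57.8, B=74. -13/2·(1 − cos(π·0.7811)) = -11.5224 → s = 59.4776
radial distance = base radius + s = 33 + 59.4776 = 92.4776

92.4776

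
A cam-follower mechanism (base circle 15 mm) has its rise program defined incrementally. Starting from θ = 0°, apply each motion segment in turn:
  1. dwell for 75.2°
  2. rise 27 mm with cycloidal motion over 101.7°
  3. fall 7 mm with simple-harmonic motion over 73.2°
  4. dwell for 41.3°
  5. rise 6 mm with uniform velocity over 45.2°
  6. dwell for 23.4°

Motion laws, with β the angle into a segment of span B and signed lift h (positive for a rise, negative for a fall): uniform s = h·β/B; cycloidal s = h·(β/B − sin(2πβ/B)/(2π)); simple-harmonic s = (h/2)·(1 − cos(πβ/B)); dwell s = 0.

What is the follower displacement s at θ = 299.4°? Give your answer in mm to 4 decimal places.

seg 1 [0°–75.2°] dwell: s stays 0.0000
seg 2 [75.2°–176.9°] cycloidal, h=27: full span → s += 27 → s = 27.0000
seg 3 [176.9°–250.1°] simple-harmonic, h=-7: full span → s += -7 → s = 20.0000
seg 4 [250.1°–291.4°] dwell: s stays 20.0000
seg 5 [291.4°–336.6°] uniform, h=6: θ=299.4° here. β=8, B=45.2. 6·8/45.2 = 1.0619 → s = 21.0619

21.0619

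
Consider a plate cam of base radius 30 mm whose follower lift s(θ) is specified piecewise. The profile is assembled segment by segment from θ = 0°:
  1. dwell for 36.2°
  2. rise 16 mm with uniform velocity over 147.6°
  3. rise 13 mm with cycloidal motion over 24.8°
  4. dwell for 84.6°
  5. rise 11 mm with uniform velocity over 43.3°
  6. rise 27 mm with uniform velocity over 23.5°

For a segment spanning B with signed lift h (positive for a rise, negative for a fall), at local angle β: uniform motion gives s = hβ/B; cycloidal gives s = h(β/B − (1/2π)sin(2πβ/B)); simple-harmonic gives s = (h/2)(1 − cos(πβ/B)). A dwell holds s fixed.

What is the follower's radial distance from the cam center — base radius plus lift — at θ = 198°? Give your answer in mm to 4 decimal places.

seg 1 [0°–36.2°] dwell: s stays 0.0000
seg 2 [36.2°–183.8°] uniform, h=16: full span → s += 16 → s = 16.0000
seg 3 [183.8°–208.6°] cycloidal, h=13: θ=198° here. β=14.2, B=24.8. 13·(0.5726 − sin(2π·0.5726)/(2π)) = 8.3547 → s = 24.3547
radial distance = base radius + s = 30 + 24.3547 = 54.3547

54.3547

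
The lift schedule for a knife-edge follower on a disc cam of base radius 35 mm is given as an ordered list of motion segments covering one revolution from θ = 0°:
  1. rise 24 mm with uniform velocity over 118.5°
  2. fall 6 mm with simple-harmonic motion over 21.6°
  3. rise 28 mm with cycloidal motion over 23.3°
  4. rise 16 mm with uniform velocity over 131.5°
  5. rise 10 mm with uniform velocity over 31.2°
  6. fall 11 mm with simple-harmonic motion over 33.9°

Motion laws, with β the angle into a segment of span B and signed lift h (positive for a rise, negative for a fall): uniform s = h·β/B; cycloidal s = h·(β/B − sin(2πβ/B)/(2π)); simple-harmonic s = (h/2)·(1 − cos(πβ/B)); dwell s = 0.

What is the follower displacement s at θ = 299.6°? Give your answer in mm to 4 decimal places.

seg 1 [0°–118.5°] uniform, h=24: full span → s += 24 → s = 24.0000
seg 2 [118.5°–140.1°] simple-harmonic, h=-6: full span → s += -6 → s = 18.0000
seg 3 [140.1°–163.4°] cycloidal, h=28: full span → s += 28 → s = 46.0000
seg 4 [163.4°–294.9°] uniform, h=16: full span → s += 16 → s = 62.0000
seg 5 [294.9°–326.1°] uniform, h=10: θ=299.6° here. β=4.7, B=31.2. 10·4.7/31.2 = 1.5064 → s = 63.5064

63.5064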